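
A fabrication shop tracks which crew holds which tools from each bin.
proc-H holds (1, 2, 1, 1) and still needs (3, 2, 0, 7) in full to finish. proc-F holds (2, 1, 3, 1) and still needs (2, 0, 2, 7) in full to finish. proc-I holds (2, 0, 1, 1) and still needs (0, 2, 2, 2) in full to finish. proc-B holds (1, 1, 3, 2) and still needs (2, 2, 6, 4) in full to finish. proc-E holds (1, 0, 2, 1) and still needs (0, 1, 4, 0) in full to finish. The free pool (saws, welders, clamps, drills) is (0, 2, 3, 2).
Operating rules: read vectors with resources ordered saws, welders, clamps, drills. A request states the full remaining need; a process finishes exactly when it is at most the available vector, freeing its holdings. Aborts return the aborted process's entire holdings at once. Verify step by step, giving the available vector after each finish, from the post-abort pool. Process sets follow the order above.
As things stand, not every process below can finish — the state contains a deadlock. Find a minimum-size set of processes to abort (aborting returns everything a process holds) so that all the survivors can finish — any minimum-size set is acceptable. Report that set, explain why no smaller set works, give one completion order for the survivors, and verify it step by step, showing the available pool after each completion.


Minimum abort set: proc-H.
Key observation: the deadlocked proc-F becomes finishable only because proc-H released (1, 2, 1, 1); it completes at step 4 below.
Minimality: the empty abort set fails — the state is deadlocked as it stands.
The survivors complete as proc-E, proc-I, proc-B, proc-F. Check, step by step (starting from the post-abort pool):
  pool = (1, 4, 4, 3)
  proc-E: need (0, 1, 4, 0) fits (1, 4, 4, 3); releases (1, 0, 2, 1), pool now (2, 4, 6, 4)
  proc-I: need (0, 2, 2, 2) fits (2, 4, 6, 4); releases (2, 0, 1, 1), pool now (4, 4, 7, 5)
  proc-B: need (2, 2, 6, 4) fits (4, 4, 7, 5); releases (1, 1, 3, 2), pool now (5, 5, 10, 7)
  proc-F: need (2, 0, 2, 7) fits (5, 5, 10, 7); releases (2, 1, 3, 1), pool now (7, 6, 13, 8)


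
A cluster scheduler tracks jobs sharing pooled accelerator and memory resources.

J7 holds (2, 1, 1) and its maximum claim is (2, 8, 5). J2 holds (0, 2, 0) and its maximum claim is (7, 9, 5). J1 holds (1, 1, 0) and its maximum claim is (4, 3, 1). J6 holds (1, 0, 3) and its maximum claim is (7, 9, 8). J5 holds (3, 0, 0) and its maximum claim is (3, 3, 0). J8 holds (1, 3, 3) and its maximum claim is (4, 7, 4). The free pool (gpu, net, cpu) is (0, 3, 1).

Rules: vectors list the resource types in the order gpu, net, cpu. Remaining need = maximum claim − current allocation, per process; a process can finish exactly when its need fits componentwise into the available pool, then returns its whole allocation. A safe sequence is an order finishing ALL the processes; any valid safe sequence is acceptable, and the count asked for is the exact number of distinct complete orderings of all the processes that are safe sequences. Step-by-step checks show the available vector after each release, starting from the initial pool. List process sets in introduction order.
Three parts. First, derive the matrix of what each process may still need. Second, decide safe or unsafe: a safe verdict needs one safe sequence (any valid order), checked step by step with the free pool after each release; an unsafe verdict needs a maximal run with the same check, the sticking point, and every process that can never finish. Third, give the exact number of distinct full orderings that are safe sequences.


(1) Need matrix, components ordered gpu, net, cpu:
  J7: (0, 7, 4)
  J2: (7, 7, 5)
  J1: (3, 2, 1)
  J6: (6, 9, 5)
  J5: (0, 3, 0)
  J8: (3, 4, 1)
(2) SAFE, for example via the order J5, J1, J8, J7, J2, J6.
Key observation: reading the order forward, J5 is the first process whose need (0, 3, 0) meets the free pool (0, 3, 1) exactly on a resource it requests.
Check, step by step:
  pool = (0, 3, 1)
  run J5 (needs (0, 3, 0), free (0, 3, 1)); after release of (3, 0, 0) the pool is (3, 3, 1)
  run J1 (needs (3, 2, 1), free (3, 3, 1)); after release of (1, 1, 0) the pool is (4, 4, 1)
  run J8 (needs (3, 4, 1), free (4, 4, 1)); after release of (1, 3, 3) the pool is (5, 7, 4)
  run J7 (needs (0, 7, 4), free (5, 7, 4)); after release of (2, 1, 1) the pool is (7, 8, 5)
  run J2 (needs (7, 7, 5), free (7, 8, 5)); after release of (0, 2, 0) the pool is (7, 10, 5)
  run J6 (needs (6, 9, 5), free (7, 10, 5)); after release of (1, 0, 3) the pool is (8, 10, 8)
(3) Precisely 1 of the possible complete orderings is a safe sequence.


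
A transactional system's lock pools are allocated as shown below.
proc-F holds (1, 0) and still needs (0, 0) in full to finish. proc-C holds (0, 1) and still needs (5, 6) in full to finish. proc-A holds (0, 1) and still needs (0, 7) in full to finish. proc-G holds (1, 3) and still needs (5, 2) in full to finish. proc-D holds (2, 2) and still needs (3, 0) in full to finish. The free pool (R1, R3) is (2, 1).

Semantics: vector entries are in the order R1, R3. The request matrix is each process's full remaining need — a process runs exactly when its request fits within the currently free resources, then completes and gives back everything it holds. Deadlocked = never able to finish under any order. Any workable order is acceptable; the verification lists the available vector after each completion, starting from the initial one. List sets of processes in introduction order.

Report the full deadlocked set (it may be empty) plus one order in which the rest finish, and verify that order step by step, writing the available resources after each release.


No process is deadlocked.
Key observation: proc-F can run right away; the returned allocation unlocks the remaining processes in turn.
The rest can finish in the order proc-F, proc-D, proc-G, proc-C, proc-A. Check, step by step:
  pool = (2, 1)
  proc-F needs (0, 0) <= (2, 1) -> finishes; pool += (1, 0) = (3, 1)
  proc-D needs (3, 0) <= (3, 1) -> finishes; pool += (2, 2) = (5, 3)
  proc-G needs (5, 2) <= (5, 3) -> finishes; pool += (1, 3) = (6, 6)
  proc-C needs (5, 6) <= (6, 6) -> finishes; pool += (0, 1) = (6, 7)
  proc-A needs (0, 7) <= (6, 7) -> finishes; pool += (0, 1) = (6, 8)


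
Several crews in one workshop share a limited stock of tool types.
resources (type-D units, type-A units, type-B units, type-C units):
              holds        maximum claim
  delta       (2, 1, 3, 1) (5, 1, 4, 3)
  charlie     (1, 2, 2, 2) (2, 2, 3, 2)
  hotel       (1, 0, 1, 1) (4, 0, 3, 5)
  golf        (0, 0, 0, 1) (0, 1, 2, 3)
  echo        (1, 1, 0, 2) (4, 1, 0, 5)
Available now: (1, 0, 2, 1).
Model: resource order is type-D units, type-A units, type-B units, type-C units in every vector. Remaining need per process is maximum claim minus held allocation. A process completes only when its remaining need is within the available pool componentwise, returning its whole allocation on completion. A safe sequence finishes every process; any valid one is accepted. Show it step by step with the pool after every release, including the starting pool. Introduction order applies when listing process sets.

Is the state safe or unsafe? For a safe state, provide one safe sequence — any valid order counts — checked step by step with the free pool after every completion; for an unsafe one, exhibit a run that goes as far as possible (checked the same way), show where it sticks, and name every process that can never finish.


UNSAFE — no complete ordering exists.
Key observation: charlie, golf can finish, but then (2, 2, 4, 4) is all there is, and the blocked group's type-D units demands exceed it.
The run charlie, golf cannot be extended any further. Step-by-step check:
  pool = (1, 0, 2, 1)
  run charlie (needs (1, 0, 1, 0), free (1, 0, 2, 1)); after release of (1, 2, 2, 2) the pool is (2, 2, 4, 3)
  run golf (needs (0, 1, 2, 2), free (2, 2, 4, 3)); after release of (0, 0, 0, 1) the pool is (2, 2, 4, 4)
  blocked: delta wants (3, 0, 1, 2), pool (2, 2, 4, 4) — not enough type-D units
  blocked: hotel wants (3, 0, 2, 4), pool (2, 2, 4, 4) — not enough type-D units
  blocked: echo wants (3, 0, 0, 3), pool (2, 2, 4, 4) — not enough type-D units
Permanently blocked: delta, hotel and echo.


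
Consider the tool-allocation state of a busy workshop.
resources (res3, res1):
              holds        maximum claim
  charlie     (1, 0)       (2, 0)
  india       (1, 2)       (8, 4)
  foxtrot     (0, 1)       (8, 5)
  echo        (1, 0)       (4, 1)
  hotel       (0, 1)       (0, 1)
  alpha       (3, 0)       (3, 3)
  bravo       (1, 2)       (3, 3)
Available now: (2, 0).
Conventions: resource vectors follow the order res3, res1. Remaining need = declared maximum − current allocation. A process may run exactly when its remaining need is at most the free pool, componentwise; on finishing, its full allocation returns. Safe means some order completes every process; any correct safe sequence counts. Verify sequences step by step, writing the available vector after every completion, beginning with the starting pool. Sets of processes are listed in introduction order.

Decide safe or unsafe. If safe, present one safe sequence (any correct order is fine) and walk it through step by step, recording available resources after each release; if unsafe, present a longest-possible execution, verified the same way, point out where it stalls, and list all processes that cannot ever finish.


SAFE. One safe sequence: charlie, hotel, bravo, alpha, india, foxtrot, echo.
Key observation: bravo is the earliest step where a requested resource binds exactly: need (2, 1), pool (3, 1) at its turn.
Step-by-step check:
  pool = (2, 0)
  charlie: need (1, 0) fits (2, 0); releases (1, 0), pool now (3, 0)
  hotel: need (0, 0) fits (3, 0); releases (0, 1), pool now (3, 1)
  bravo: need (2, 1) fits (3, 1); releases (1, 2), pool now (4, 3)
  alpha: need (0, 3) fits (4, 3); releases (3, 0), pool now (7, 3)
  india: need (7, 2) fits (7, 3); releases (1, 2), pool now (8, 5)
  foxtrot: need (8, 4) fits (8, 5); releases (0, 1), pool now (8, 6)
  echo: need (3, 1) fits (8, 6); releases (1, 0), pool now (9, 6)


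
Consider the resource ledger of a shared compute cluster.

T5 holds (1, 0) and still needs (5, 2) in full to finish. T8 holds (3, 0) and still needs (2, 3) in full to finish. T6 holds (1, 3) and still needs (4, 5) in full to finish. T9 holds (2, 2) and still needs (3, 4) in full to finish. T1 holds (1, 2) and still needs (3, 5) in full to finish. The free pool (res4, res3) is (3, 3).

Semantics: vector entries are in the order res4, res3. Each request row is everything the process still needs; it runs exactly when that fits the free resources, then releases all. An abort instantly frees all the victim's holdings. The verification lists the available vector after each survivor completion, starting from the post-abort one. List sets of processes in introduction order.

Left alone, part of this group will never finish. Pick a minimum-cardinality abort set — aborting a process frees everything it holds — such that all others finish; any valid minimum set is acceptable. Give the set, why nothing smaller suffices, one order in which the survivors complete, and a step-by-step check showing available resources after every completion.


Minimum abort set: T9.
Key observation: the returned (2, 2) from T9 is what brings T1 — unrunnable before, under any order — into play at step 1.
Minimality: the empty abort set fails — the state is deadlocked as it stands.
Survivors finish in the order: T1, T6, T8, T5. Verifying each step (pool after the aborts first):
  pool = (5, 5)
  T1 needs (3, 5) <= (5, 5) -> finishes; pool += (1, 2) = (6, 7)
  T6 needs (4, 5) <= (6, 7) -> finishes; pool += (1, 3) = (7, 10)
  T8 needs (2, 3) <= (7, 10) -> finishes; pool += (3, 0) = (10, 10)
  T5 needs (5, 2) <= (10, 10) -> finishes; pool += (1, 0) = (11, 10)


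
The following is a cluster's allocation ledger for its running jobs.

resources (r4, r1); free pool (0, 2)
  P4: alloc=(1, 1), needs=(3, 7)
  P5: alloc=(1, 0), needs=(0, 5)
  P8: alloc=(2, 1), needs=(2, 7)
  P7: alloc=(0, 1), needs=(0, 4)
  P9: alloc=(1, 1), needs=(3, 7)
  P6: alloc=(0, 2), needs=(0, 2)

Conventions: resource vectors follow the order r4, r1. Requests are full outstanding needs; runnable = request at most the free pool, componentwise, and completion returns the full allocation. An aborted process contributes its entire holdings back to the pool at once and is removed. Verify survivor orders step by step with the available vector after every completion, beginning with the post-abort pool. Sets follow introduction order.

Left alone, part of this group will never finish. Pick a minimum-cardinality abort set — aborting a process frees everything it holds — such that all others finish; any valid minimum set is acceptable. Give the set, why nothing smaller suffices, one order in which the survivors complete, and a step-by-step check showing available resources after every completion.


Abort P8 and P9.
Key observation: no ordering could ever have run P4 before the abort of P8 and P9; with (3, 2) back in the pool it fits at step 3.
No one abort is enough; case by case: P4 alone leaves P8 blocked (short on r1); P5 alone leaves P4 blocked (short on r4 and r1); P8 alone leaves P4 blocked (short on r1); P7 alone leaves P4 blocked (short on r4 and r1); P9 alone leaves P4 blocked (short on r4 and r1); P6 alone leaves P4 blocked (short on r4 and r1).
Survivors finish in the order: P6, P7, P4, P5. Check, step by step (pool after the aborts first):
  pool = (3, 4)
  P6: need (0, 2) fits (3, 4); releases (0, 2), pool now (3, 6)
  P7: need (0, 4) fits (3, 6); releases (0, 1), pool now (3, 7)
  P4: need (3, 7) fits (3, 7); releases (1, 1), pool now (4, 8)
  P5: need (0, 5) fits (4, 8); releases (1, 0), pool now (5, 8)


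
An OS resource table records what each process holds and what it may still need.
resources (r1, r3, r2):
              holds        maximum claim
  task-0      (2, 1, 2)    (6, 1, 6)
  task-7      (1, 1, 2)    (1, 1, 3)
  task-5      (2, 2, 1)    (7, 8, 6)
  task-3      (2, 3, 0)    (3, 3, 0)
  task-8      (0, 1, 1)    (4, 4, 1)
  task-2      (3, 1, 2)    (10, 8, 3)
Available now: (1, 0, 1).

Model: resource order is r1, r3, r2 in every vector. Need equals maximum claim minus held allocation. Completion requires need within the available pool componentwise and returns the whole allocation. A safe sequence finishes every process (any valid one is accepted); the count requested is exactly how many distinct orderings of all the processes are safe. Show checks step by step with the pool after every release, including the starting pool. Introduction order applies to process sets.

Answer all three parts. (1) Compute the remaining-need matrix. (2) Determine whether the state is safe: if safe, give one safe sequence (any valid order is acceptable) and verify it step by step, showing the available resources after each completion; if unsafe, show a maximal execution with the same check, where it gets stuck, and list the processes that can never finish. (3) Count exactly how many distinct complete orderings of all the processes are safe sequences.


(1) Need matrix, components ordered r1, r3, r2:
  task-0: (4, 0, 4)
  task-7: (0, 0, 1)
  task-5: (5, 6, 5)
  task-3: (1, 0, 0)
  task-8: (4, 3, 0)
  task-2: (7, 7, 1)
(2) The state is SAFE; one workable sequence: task-7, task-3, task-8, task-0, task-5, task-2.
Key observation: the first exact fit in this order is task-7 — it needs (0, 0, 1) with (1, 0, 1) free, meeting a requested resource to the last unit.
Verifying each step:
  pool = (1, 0, 1)
  task-7: need (0, 0, 1) fits (1, 0, 1); releases (1, 1, 2), pool now (2, 1, 3)
  task-3: need (1, 0, 0) fits (2, 1, 3); releases (2, 3, 0), pool now (4, 4, 3)
  task-8: need (4, 3, 0) fits (4, 4, 3); releases (0, 1, 1), pool now (4, 5, 4)
  task-0: need (4, 0, 4) fits (4, 5, 4); releases (2, 1, 2), pool now (6, 6, 6)
  task-5: need (5, 6, 5) fits (6, 6, 6); releases (2, 2, 1), pool now (8, 8, 7)
  task-2: need (7, 7, 1) fits (8, 8, 7); releases (3, 1, 2), pool now (11, 9, 9)
(3) The exact count: 2 of the possible complete orderings are safe sequences.


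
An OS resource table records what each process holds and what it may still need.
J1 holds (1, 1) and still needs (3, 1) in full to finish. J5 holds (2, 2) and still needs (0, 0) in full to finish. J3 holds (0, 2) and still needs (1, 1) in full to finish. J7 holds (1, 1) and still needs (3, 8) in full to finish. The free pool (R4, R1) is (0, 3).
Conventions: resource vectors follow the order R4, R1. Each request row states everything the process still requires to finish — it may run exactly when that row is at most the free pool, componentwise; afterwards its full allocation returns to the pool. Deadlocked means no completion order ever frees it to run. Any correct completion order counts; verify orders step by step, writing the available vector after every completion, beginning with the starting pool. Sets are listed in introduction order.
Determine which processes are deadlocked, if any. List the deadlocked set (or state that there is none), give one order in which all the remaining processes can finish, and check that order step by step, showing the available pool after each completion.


Deadlocked set: J1 and J7.
Key observation: once J5, J3 finish, the pool peaks at (2, 7) — and every remaining process still needs more R4 than that.
A valid finishing order for the others: J5, J3. Verifying each step:
  pool = (0, 3)
  J5 needs (0, 0) <= (0, 3) -> finishes; pool += (2, 2) = (2, 5)
  J3 needs (1, 1) <= (2, 5) -> finishes; pool += (0, 2) = (2, 7)
The blocked processes can never fit:
  J1 cannot run: need (3, 1) vs free (2, 7) (insufficient R4)
  J7 cannot run: need (3, 8) vs free (2, 7) (insufficient R4 and R1)


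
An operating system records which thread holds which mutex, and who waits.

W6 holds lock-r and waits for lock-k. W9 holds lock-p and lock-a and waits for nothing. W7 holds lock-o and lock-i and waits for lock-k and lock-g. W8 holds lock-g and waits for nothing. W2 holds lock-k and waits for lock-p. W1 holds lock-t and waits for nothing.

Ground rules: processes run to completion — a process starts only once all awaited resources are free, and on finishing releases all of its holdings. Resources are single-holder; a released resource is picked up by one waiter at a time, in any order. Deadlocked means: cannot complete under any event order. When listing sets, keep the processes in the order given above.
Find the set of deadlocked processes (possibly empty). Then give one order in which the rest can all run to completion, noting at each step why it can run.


No process is deadlocked.
Key observation: no waiting chain loops back on itself — every chain ends at a process that waits on nothing, so everyone eventually runs.
One completion order for the rest: W9, W2, W8, W7, W1, W6.
Verifying each step:
  W9: no waits; runs immediately, freeing lock-p and lock-a
  W2 waits on lock-p — all released -> runs and releases lock-k
  W8: no waits; runs immediately, freeing lock-g
  W7 waits on lock-k and lock-g — all released -> runs and releases lock-o and lock-i
  W1: no waits; runs immediately, freeing lock-t
  W6 waits on lock-k — all released -> runs and releases lock-r


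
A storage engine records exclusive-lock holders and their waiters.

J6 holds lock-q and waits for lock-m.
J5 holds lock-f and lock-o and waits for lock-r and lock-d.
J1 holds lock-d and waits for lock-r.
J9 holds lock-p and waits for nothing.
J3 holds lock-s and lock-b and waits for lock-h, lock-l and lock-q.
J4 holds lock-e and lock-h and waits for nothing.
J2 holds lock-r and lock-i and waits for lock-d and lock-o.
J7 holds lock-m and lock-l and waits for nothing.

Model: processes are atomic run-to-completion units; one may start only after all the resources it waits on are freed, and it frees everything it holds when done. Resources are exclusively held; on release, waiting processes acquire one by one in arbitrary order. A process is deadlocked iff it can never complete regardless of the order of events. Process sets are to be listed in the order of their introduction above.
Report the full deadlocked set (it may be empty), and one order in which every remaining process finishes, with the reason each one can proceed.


Deadlocked: J5, J1 and J2.
Key observation: the waits loop around J5 -> J1 -> J2 -> J5 with no way out; no other process is dragged down with it.
A valid finishing order for the others: J7, J9, J6, J4, J3.
Check, step by step:
  J7 waits on nothing -> runs at once and releases lock-m and lock-l
  J9 waits on nothing -> runs at once and releases lock-p
  run J6 (all its waits — lock-m — are resolved); releases lock-q
  J4 waits on nothing -> runs at once and releases lock-e and lock-h
  run J3 (all its waits — lock-h, lock-l and lock-q — are resolved); releases lock-s and lock-b


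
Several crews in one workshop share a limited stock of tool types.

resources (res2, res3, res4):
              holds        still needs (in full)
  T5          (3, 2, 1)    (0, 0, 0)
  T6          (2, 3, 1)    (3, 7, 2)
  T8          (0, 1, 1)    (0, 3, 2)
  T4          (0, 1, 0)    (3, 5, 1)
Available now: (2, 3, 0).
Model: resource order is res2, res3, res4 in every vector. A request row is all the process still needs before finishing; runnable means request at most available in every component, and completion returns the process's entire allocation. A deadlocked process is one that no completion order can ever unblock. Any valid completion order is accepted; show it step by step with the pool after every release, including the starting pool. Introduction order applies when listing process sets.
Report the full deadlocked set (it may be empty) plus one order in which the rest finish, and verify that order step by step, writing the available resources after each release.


Deadlocked: T6 and T8.
Key observation: the wall is res4: completing T5, T4 brings the pool only to (5, 6, 1), and all the rest need more.
The rest can finish in the order T5, T4. Check, step by step:
  pool = (2, 3, 0)
  run T5 (needs (0, 0, 0), free (2, 3, 0)); after release of (3, 2, 1) the pool is (5, 5, 1)
  run T4 (needs (3, 5, 1), free (5, 5, 1)); after release of (0, 1, 0) the pool is (5, 6, 1)
The blocked processes can never fit:
  blocked: T6 wants (3, 7, 2), pool (5, 6, 1) — not enough res3 and res4
  blocked: T8 wants (0, 3, 2), pool (5, 6, 1) — not enough res4


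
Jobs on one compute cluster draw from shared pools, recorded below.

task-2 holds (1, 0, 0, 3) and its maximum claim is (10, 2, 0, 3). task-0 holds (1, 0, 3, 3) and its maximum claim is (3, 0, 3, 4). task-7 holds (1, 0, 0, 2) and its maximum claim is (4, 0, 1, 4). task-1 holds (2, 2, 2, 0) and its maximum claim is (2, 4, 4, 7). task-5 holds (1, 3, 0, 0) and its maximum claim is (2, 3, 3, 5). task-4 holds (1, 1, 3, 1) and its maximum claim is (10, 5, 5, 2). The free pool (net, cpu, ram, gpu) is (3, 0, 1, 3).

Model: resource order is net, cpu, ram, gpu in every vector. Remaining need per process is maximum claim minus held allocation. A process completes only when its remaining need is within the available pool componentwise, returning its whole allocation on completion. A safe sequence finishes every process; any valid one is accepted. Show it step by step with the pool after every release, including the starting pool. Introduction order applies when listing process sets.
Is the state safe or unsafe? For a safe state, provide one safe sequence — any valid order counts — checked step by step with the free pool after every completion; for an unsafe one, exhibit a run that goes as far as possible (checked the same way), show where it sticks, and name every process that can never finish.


The state is UNSAFE.
Key observation: task-0, task-5, task-7, task-1 can finish, but then (8, 5, 6, 8) is all there is, and the blocked group's net demands exceed it.
Going as far as possible: task-0, task-5, task-7, task-1; after that, nothing fits. Check, step by step:
  pool = (3, 0, 1, 3)
  run task-0 (needs (2, 0, 0, 1), free (3, 0, 1, 3)); after release of (1, 0, 3, 3) the pool is (4, 0, 4, 6)
  run task-5 (needs (1, 0, 3, 5), free (4, 0, 4, 6)); after release of (1, 3, 0, 0) the pool is (5, 3, 4, 6)
  run task-7 (needs (3, 0, 1, 2), free (5, 3, 4, 6)); after release of (1, 0, 0, 2) the pool is (6, 3, 4, 8)
  run task-1 (needs (0, 2, 2, 7), free (6, 3, 4, 8)); after release of (2, 2, 2, 0) the pool is (8, 5, 6, 8)
  blocked: task-2 wants (9, 2, 0, 0), pool (8, 5, 6, 8) — not enough net
  blocked: task-4 wants (9, 4, 2, 1), pool (8, 5, 6, 8) — not enough net
Processes that can never finish: task-2 and task-4.


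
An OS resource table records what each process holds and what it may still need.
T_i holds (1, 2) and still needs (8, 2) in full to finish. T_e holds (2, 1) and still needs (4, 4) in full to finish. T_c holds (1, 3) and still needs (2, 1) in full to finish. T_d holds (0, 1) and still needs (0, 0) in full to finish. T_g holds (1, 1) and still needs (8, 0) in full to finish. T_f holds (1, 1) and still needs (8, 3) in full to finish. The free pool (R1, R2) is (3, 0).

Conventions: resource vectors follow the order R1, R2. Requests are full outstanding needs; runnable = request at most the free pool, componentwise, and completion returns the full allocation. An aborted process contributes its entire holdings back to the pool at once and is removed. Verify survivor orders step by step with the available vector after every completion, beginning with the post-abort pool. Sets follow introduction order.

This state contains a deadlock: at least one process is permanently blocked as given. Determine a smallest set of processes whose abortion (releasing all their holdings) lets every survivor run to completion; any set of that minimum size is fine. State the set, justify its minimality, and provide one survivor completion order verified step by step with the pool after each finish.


The answer: abort T_g and T_f.
Key observation: the deadlocked T_i becomes finishable only because T_g and T_f released (2, 2); it completes at step 4 below.
Minimality, checking each single-abort alternative: T_i alone leaves T_g blocked (short on R1); T_e alone leaves T_i blocked (short on R1); T_c alone leaves T_i blocked (short on R1); T_d alone leaves T_i blocked (short on R1); T_g alone leaves T_i blocked (short on R1); T_f alone leaves T_i blocked (short on R1).
The survivors complete as T_c, T_e, T_d, T_i. Step-by-step check (starting from the post-abort pool):
  pool = (5, 2)
  T_c needs (2, 1) <= (5, 2) -> finishes; pool += (1, 3) = (6, 5)
  T_e needs (4, 4) <= (6, 5) -> finishes; pool += (2, 1) = (8, 6)
  T_d needs (0, 0) <= (8, 6) -> finishes; pool += (0, 1) = (8, 7)
  T_i needs (8, 2) <= (8, 7) -> finishes; pool += (1, 2) = (9, 9)


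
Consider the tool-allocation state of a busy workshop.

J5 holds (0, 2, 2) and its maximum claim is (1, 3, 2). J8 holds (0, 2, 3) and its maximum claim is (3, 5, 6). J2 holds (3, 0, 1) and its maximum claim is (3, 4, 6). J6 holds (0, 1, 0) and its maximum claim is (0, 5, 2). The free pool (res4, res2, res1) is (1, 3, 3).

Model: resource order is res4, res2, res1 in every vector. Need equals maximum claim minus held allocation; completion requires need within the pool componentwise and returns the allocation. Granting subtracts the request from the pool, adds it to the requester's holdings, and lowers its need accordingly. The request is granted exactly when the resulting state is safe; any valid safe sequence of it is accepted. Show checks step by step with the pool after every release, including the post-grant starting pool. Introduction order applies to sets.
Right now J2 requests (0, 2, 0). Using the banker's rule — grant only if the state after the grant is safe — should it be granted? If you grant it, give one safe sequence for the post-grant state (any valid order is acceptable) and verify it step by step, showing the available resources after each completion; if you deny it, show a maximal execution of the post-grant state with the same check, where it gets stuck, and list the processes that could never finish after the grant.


GRANT — the state after the grant stays safe, e.g. via J5, J2, J8, J6.
Key observation: after the grant the pool drops to (1, 1, 3), which still lets J5 finish first and unwind the rest.
Step-by-step check of the post-grant state:
  pool = (1, 1, 3)
  J5 needs (1, 1, 0) <= (1, 1, 3) -> finishes; pool += (0, 2, 2) = (1, 3, 5)
  J2 needs (0, 2, 5) <= (1, 3, 5) -> finishes; pool += (3, 2, 1) = (4, 5, 6)
  J8 needs (3, 3, 3) <= (4, 5, 6) -> finishes; pool += (0, 2, 3) = (4, 7, 9)
  J6 needs (0, 4, 2) <= (4, 7, 9) -> finishes; pool += (0, 1, 0) = (4, 8, 9)


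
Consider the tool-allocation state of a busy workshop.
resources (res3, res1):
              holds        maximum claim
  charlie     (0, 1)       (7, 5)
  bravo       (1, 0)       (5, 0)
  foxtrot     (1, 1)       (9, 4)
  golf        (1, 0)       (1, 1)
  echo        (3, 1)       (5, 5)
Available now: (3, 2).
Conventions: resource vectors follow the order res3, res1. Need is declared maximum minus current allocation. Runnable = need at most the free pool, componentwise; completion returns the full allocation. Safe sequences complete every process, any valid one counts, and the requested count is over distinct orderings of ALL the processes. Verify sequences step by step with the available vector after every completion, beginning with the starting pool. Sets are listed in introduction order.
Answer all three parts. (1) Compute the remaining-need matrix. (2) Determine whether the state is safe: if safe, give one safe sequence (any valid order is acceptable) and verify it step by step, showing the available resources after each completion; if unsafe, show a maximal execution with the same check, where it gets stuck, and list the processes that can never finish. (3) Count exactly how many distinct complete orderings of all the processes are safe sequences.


(1) Need matrix, components ordered res3, res1:
  charlie: (7, 4)
  bravo: (4, 0)
  foxtrot: (8, 3)
  golf: (0, 1)
  echo: (2, 4)
(2) UNSAFE — no complete ordering exists.
Key observation: after golf, bravo complete, (5, 2) is the best the pool ever gets, yet each leftover process wants more res1.
Going as far as possible: golf, bravo; after that, nothing fits. Verifying each step:
  pool = (3, 2)
  golf: need (0, 1) fits (3, 2); releases (1, 0), pool now (4, 2)
  bravo: need (4, 0) fits (4, 2); releases (1, 0), pool now (5, 2)
  charlie still needs (7, 4) but only (5, 2) is free — short on res3 and res1
  foxtrot still needs (8, 3) but only (5, 2) is free — short on res3 and res1
  echo still needs (2, 4) but only (5, 2) is free — short on res1
Never able to finish: charlie, foxtrot and echo.
(3) Exactly 0 of the possible complete orderings are safe sequences.


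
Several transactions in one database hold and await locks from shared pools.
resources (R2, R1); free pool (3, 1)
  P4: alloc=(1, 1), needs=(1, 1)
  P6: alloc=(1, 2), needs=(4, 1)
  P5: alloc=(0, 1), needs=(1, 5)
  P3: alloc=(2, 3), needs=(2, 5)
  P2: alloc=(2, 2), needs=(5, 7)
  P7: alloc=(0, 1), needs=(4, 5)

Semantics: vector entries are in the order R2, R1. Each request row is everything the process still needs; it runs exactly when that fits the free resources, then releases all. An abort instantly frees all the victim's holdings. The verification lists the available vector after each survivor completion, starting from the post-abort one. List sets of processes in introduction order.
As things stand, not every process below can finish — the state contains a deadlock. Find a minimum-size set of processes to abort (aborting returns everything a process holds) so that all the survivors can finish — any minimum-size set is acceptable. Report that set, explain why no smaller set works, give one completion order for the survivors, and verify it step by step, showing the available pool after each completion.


Abort P2.
Key observation: the deadlocked P5 becomes finishable only because P2 released (2, 2); it completes at step 2 below.
Minimality: the empty abort set fails — the state is deadlocked as it stands.
The survivors complete as P6, P5, P3, P7, P4. Walking it through (starting from the post-abort pool):
  pool = (5, 3)
  P6: need (4, 1) fits (5, 3); releases (1, 2), pool now (6, 5)
  P5: need (1, 5) fits (6, 5); releases (0, 1), pool now (6, 6)
  P3: need (2, 5) fits (6, 6); releases (2, 3), pool now (8, 9)
  P7: need (4, 5) fits (8, 9); releases (0, 1), pool now (8, 10)
  P4: need (1, 1) fits (8, 10); releases (1, 1), pool now (9, 11)


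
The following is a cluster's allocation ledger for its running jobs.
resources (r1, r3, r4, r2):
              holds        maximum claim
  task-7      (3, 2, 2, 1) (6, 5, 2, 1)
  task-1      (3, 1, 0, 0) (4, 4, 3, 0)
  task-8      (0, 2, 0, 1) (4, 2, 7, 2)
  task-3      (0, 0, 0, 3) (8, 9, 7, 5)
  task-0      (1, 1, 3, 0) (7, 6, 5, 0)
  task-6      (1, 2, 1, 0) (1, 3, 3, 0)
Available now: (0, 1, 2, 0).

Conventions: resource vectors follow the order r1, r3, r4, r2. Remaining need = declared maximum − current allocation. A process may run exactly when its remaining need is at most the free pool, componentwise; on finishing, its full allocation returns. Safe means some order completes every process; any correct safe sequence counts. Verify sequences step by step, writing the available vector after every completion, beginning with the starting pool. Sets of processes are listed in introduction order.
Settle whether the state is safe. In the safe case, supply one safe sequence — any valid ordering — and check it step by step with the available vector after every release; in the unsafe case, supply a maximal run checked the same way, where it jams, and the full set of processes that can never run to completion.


SAFE, for example via the order task-6, task-1, task-7, task-0, task-8, task-3.
Key observation: the order's first zero-slack moment is task-6 ((0, 1, 2, 0) needed, (0, 1, 2, 0) free — a requested resource with nothing to spare).
Step-by-step check:
  pool = (0, 1, 2, 0)
  task-6 needs (0, 1, 2, 0) <= (0, 1, 2, 0) -> finishes; pool += (1, 2, 1, 0) = (1, 3, 3, 0)
  task-1 needs (1, 3, 3, 0) <= (1, 3, 3, 0) -> finishes; pool += (3, 1, 0, 0) = (4, 4, 3, 0)
  task-7 needs (3, 3, 0, 0) <= (4, 4, 3, 0) -> finishes; pool += (3, 2, 2, 1) = (7, 6, 5, 1)
  task-0 needs (6, 5, 2, 0) <= (7, 6, 5, 1) -> finishes; pool += (1, 1, 3, 0) = (8, 7, 8, 1)
  task-8 needs (4, 0, 7, 1) <= (8, 7, 8, 1) -> finishes; pool += (0, 2, 0, 1) = (8, 9, 8, 2)
  task-3 needs (8, 9, 7, 2) <= (8, 9, 8, 2) -> finishes; pool += (0, 0, 0, 3) = (8, 9, 8, 5)


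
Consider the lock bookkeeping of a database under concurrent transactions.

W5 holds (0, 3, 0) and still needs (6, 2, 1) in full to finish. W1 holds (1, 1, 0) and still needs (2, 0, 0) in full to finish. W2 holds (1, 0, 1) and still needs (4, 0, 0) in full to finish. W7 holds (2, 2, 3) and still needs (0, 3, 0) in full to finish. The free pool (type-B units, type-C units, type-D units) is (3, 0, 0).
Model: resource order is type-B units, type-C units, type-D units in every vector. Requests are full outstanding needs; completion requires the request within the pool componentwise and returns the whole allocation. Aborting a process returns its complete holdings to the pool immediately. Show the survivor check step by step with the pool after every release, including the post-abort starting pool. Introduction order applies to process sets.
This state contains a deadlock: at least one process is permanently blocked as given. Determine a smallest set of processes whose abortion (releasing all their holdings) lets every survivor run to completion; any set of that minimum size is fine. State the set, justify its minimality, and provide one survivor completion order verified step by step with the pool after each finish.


The answer: abort W7.
Key observation: W5 could never have finished before the abort; with (2, 2, 3) returned by W7, it fits at step 2.
No smaller set exists: with zero aborts the deadlock remains.
The survivors complete as W2, W5, W1. Step-by-step check (starting from the post-abort pool):
  pool = (5, 2, 3)
  W2: need (4, 0, 0) fits (5, 2, 3); releases (1, 0, 1), pool now (6, 2, 4)
  W5: need (6, 2, 1) fits (6, 2, 4); releases (0, 3, 0), pool now (6, 5, 4)
  W1: need (2, 0, 0) fits (6, 5, 4); releases (1, 1, 0), pool now (7, 6, 4)


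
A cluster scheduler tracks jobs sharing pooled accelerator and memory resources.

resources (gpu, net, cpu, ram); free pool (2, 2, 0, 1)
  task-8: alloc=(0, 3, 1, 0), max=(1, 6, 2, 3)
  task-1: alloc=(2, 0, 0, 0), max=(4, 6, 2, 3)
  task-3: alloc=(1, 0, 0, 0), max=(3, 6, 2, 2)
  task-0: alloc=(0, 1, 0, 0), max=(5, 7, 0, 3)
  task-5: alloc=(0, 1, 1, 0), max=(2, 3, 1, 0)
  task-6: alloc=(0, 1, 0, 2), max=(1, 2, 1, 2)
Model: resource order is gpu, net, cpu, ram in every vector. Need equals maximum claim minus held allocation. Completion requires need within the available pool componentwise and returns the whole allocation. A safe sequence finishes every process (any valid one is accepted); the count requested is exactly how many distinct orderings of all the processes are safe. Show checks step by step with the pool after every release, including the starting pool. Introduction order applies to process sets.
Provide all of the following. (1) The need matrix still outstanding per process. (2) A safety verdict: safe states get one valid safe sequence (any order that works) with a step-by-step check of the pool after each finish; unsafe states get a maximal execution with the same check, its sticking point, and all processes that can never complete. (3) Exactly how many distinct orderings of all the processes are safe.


(1) Need matrix, components ordered gpu, net, cpu, ram:
  task-8: (1, 3, 1, 3)
  task-1: (2, 6, 2, 3)
  task-3: (2, 6, 2, 2)
  task-0: (5, 6, 0, 3)
  task-5: (2, 2, 0, 0)
  task-6: (1, 1, 1, 0)
(2) The state is SAFE; one workable sequence: task-5, task-6, task-8, task-3, task-1, task-0.
Key observation: at task-5 the run first touches a limit — (2, 2, 0, 0) against (2, 2, 0, 1), exact on a resource it actually requests.
Step-by-step check:
  pool = (2, 2, 0, 1)
  task-5: need (2, 2, 0, 0) fits (2, 2, 0, 1); releases (0, 1, 1, 0), pool now (2, 3, 1, 1)
  task-6: need (1, 1, 1, 0) fits (2, 3, 1, 1); releases (0, 1, 0, 2), pool now (2, 4, 1, 3)
  task-8: need (1, 3, 1, 3) fits (2, 4, 1, 3); releases (0, 3, 1, 0), pool now (2, 7, 2, 3)
  task-3: need (2, 6, 2, 2) fits (2, 7, 2, 3); releases (1, 0, 0, 0), pool now (3, 7, 2, 3)
  task-1: need (2, 6, 2, 3) fits (3, 7, 2, 3); releases (2, 0, 0, 0), pool now (5, 7, 2, 3)
  task-0: need (5, 6, 0, 3) fits (5, 7, 2, 3); releases (0, 1, 0, 0), pool now (5, 8, 2, 3)
(3) The exact count: 2 of the possible complete orderings are safe sequences.


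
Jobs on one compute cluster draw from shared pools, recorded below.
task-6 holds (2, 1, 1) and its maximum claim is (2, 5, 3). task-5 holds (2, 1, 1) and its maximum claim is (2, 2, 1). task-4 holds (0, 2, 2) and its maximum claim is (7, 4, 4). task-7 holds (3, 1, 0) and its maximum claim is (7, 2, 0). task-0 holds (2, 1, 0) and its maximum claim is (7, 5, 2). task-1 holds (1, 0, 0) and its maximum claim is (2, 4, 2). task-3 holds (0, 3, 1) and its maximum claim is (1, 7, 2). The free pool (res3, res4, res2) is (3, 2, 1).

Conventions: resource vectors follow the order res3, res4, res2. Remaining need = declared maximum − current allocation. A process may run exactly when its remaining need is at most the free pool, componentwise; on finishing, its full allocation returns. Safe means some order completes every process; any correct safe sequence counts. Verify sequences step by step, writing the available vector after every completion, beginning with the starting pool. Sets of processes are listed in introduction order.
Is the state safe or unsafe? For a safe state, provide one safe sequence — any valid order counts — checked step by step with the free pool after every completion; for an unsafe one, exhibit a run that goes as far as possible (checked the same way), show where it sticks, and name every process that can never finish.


SAFE. One safe sequence: task-5, task-7, task-4, task-3, task-0, task-1, task-6.
Key observation: at task-4 the run first touches a limit — (7, 2, 2) against (8, 4, 2), exact on a resource it actually requests.
Check, step by step:
  pool = (3, 2, 1)
  task-5: need (0, 1, 0) fits (3, 2, 1); releases (2, 1, 1), pool now (5, 3, 2)
  task-7: need (4, 1, 0) fits (5, 3, 2); releases (3, 1, 0), pool now (8, 4, 2)
  task-4: need (7, 2, 2) fits (8, 4, 2); releases (0, 2, 2), pool now (8, 6, 4)
  task-3: need (1, 4, 1) fits (8, 6, 4); releases (0, 3, 1), pool now (8, 9, 5)
  task-0: need (5, 4, 2) fits (8, 9, 5); releases (2, 1, 0), pool now (10, 10, 5)
  task-1: need (1, 4, 2) fits (10, 10, 5); releases (1, 0, 0), pool now (11, 10, 5)
  task-6: need (0, 4, 2) fits (11, 10, 5); releases (2, 1, 1), pool now (13, 11, 6)
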